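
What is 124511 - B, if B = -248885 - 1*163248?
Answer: 536644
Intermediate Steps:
B = -412133 (B = -248885 - 163248 = -412133)
124511 - B = 124511 - 1*(-412133) = 124511 + 412133 = 536644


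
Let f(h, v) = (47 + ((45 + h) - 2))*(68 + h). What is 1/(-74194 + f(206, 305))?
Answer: 1/6910 ≈ 0.00014472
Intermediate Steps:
f(h, v) = (68 + h)*(90 + h) (f(h, v) = (47 + (43 + h))*(68 + h) = (90 + h)*(68 + h) = (68 + h)*(90 + h))
1/(-74194 + f(206, 305)) = 1/(-74194 + (6120 + 206² + 158*206)) = 1/(-74194 + (6120 + 42436 + 32548)) = 1/(-74194 + 81104) = 1/6910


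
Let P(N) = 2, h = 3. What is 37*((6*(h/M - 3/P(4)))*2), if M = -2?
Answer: -1332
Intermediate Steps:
37*((6*(h/M - 3/P(4)))*2) = 37*((6*(3/(-2) - 3/2))*2) = 37*((6*(3*(-½) - 3*½))*2) = 37*((6*(-3/2 - 3/2))*2) = 37*((6*(-3))*2) = 37*(-18*2) = 37*(-36) = -1332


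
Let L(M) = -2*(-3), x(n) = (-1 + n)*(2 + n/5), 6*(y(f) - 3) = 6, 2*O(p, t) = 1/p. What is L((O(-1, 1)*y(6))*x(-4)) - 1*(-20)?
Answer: 26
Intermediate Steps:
O(p, t) = 1/(2*p)
y(f) = 4 (y(f) = 3 + (⅙)*6 = 3 + 1 = 4)
x(n) = (-1 + n)*(2 + n/5) (x(n) = (-1 + n)*(2 + n*(⅕)) = (-1 + n)*(2 + n/5))
L(M) = 6
L((O(-1, 1)*y(6))*x(-4)) - 1*(-20) = 6 - 1*(-20) = 6 + 20 = 26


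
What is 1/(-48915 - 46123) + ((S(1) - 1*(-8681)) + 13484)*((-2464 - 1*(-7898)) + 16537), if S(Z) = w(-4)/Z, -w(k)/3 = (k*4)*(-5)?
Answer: 45781151763649/95038 ≈ 4.8171e+8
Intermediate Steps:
w(k) = 60*k (w(k) = -3*k*4*(-5) = -3*4*k*(-5) = -(-60)*k = 60*k)
S(Z) = -240/Z (S(Z) = (60*(-4))/Z = -240/Z)
1/(-48915 - 46123) + ((S(1) - 1*(-8681)) + 13484)*((-2464 - 1*(-7898)) + 16537) = 1/(-48915 - 46123) + ((-240/1 - 1*(-8681)) + 13484)*((-2464 - 1*(-7898)) + 16537) = 1/(-95038) + ((-240*1 + 8681) + 13484)*((-2464 + 7898) + 16537) = -1/95038 + ((-240 + 8681) + 13484)*(5434 + 16537) = -1/95038 + (8441 + 13484)*21971 = -1/95038 + 21925*21971 = -1/95038 + 481714175 = 45781151763649/95038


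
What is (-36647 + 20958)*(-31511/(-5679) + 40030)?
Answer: -3567080551009/5679 ≈ -6.2812e+8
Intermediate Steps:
(-36647 + 20958)*(-31511/(-5679) + 40030) = -15689*(-31511*(-1/5679) + 40030) = -15689*(31511/5679 + 40030) = -15689*227361881/5679 = -3567080551009/5679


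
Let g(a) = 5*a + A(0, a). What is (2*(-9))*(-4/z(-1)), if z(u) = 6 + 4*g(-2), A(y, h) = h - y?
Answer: -12/7 ≈ -1.7143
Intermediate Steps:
g(a) = 6*a (g(a) = 5*a + (a - 1*0) = 5*a + (a + 0) = 5*a + a = 6*a)
z(u) = -42 (z(u) = 6 + 4*(6*(-2)) = 6 + 4*(-12) = 6 - 48 = -42)
(2*(-9))*(-4/z(-1)) = (2*(-9))*(-4/(-42)) = -(-72)*(-1)/42 = -18*2/21 = -12/7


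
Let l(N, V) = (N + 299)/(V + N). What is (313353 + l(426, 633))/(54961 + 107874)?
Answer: 331841552/172442265 ≈ 1.9244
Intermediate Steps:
l(N, V) = (299 + N)/(N + V)
(313353 + l(426, 633))/(54961 + 107874) = (313353 + (299 + 426)/(426 + 633))/(54961 + 107874) = (313353 + 725/1059)/162835 = (313353 + (1/1059)*725)*(1/162835) = (313353 + 725/1059)*(1/162835) = (331841552/1059)*(1/162835) = 331841552/172442265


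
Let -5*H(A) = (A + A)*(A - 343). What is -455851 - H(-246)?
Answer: -1989467/5 ≈ -3.9789e+5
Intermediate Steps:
H(A) = -2*A*(-343 + A)/5 (H(A) = -(A + A)*(A - 343)/5 = -2*A*(-343 + A)/5)
-455851 - H(-246) = -455851 - 2*(-246)*(343 - 1*(-246))/5 = -455851 - 2*(-246)*(343 + 246)/5 = -455851 - 2*(-246)*589/5 = -455851 - 1*(-289788/5) = -455851 + 289788/5 = -1989467/5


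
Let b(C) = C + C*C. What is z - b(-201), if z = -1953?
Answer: -42153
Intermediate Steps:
b(C) = C + C²
z - b(-201) = -1953 - (-201)*(1 - 201) = -1953 - (-201)*(-200) = -1953 - 1*40200 = -1953 - 40200 = -42153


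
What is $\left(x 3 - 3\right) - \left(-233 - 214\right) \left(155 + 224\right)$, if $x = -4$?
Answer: $169398$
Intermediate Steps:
$\left(x 3 - 3\right) - \left(-233 - 214\right) \left(155 + 224\right) = \left(\left(-4\right) 3 - 3\right) - \left(-233 - 214\right) \left(155 + 224\right) = \left(-12 - 3\right) - \left(-447\right) 379 = -15 - -169413 = -15 + 169413 = 169398$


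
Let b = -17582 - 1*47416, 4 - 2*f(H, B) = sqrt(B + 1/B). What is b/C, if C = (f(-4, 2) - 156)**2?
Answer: -1039968/(616 + sqrt(10))**2 ≈ -2.7128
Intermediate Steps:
f(H, B) = 2 - sqrt(B + 1/B)/2
C = (-154 - sqrt(10)/4)**2 (C = ((2 - sqrt(2 + 1/2)/2) - 156)**2 = ((2 - sqrt(10)/4) - 156)**2 = (-154 - sqrt(10)/4)**2 ≈ 23960.)
b = -64998 (b = -17582 - 47416 = -64998)
b/C = -64998*16/(616 + sqrt(10))**2 = -1039968/(616 + sqrt(10))**2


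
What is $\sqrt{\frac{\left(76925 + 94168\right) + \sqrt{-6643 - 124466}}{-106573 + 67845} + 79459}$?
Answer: $\frac{\sqrt{29792647365238 - 9682 i \sqrt{131109}}}{19364} \approx 281.88 - 1.6584 \cdot 10^{-5} i$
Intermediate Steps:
$\sqrt{\frac{\left(76925 + 94168\right) + \sqrt{-6643 - 124466}}{-106573 + 67845} + 79459} = \sqrt{\frac{171093 + \sqrt{-131109}}{-38728} + 79459} = \sqrt{\left(171093 + i \sqrt{131109}\right) \left(- \frac{1}{38728}\right) + 79459} = \sqrt{\left(- \frac{171093}{38728} - \frac{i \sqrt{131109}}{38728}\right) + 79459} = \sqrt{\frac{3077117059}{38728} - \frac{i \sqrt{131109}}{38728}}$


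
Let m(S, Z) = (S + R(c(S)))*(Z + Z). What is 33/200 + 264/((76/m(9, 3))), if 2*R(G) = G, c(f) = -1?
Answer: 673827/3800 ≈ 177.32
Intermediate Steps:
R(G) = G/2
m(S, Z) = 2*Z*(-1/2 + S) (m(S, Z) = (S + (1/2)*(-1))*(Z + Z) = (S - 1/2)*(2*Z) = (-1/2 + S)*(2*Z) = 2*Z*(-1/2 + S))
33/200 + 264/((76/m(9, 3))) = 33/200 + 264/((76/((3*(-1 + 2*9))))) = 33*(1/200) + 264/((76/((3*(-1 + 18))))) = 33/200 + 264/((76/((3*17)))) = 33/200 + 264/((76/51)) = 33/200 + 264/((76*(1/51))) = 33/200 + 264/(76/51) = 33/200 + 264*(51/76) = 33/200 + 3366/19 = 673827/3800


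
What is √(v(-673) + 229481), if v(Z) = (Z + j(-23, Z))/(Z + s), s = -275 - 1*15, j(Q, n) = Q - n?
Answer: √23645954182/321 ≈ 479.04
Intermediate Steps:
s = -290 (s = -275 - 15 = -290)
v(Z) = -23/(-290 + Z) (v(Z) = (Z + (-23 - Z))/(Z - 290) = -23/(-290 + Z))
√(v(-673) + 229481) = √(-23/(-290 - 673) + 229481) = √(-23/(-963) + 229481) = √(-23*(-1/963) + 229481) = √(23/963 + 229481) = √(220990226/963) = √23645954182/321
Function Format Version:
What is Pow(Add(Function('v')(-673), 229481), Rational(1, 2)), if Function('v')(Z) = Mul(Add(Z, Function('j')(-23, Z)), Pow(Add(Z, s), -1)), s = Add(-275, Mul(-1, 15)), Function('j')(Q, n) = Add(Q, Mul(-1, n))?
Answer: Mul(Rational(1, 321), Pow(23645954182, Rational(1, 2))) ≈ 479.04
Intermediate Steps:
s = -290 (s = Add(-275, -15) = -290)
Function('v')(Z) = Mul(-23, Pow(Add(-290, Z), -1)) (Function('v')(Z) = Mul(Add(Z, Add(-23, Mul(-1, Z))), Pow(Add(Z, -290), -1)) = Mul(-23, Pow(Add(-290, Z), -1)))
Pow(Add(Function('v')(-673), 229481), Rational(1, 2)) = Pow(Add(Mul(-23, Pow(Add(-290, -673), -1)), 229481), Rational(1, 2)) = Pow(Add(Mul(-23, Pow(-963, -1)), 229481), Rational(1, 2)) = Pow(Add(Mul(-23, Rational(-1, 963)), 229481), Rational(1, 2)) = Pow(Add(Rational(23, 963), 229481), Rational(1, 2)) = Pow(Rational(220990226, 963), Rational(1, 2)) = Mul(Rational(1, 321), Pow(23645954182, Rational(1, 2)))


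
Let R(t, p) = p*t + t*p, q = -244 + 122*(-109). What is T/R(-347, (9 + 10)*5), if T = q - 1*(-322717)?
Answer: -61835/13186 ≈ -4.6894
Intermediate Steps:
q = -13542 (q = -244 - 13298 = -13542)
R(t, p) = 2*p*t (R(t, p) = p*t + p*t = 2*p*t)
T = 309175 (T = -13542 - 1*(-322717) = -13542 + 322717 = 309175)
T/R(-347, (9 + 10)*5) = 309175/((2*((9 + 10)*5)*(-347))) = 309175/((2*(19*5)*(-347))) = 309175/((2*95*(-347))) = 309175/(-65930) = 309175*(-1/65930) = -61835/13186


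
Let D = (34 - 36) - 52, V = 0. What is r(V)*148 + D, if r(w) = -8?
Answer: -1238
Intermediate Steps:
D = -54 (D = -2 - 52 = -54)
r(V)*148 + D = -8*148 - 54 = -1184 - 54 = -1238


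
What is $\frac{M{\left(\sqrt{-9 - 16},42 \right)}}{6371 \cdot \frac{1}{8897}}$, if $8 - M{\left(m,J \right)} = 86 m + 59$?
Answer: $- \frac{453747}{6371} - \frac{3825710 i}{6371} \approx -71.221 - 600.49 i$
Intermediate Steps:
$M{\left(m,J \right)} = -51 - 86 m$ ($M{\left(m,J \right)} = 8 - \left(86 m + 59\right) = 8 - \left(59 + 86 m\right) = -51 - 86 m$)
$\frac{M{\left(\sqrt{-9 - 16},42 \right)}}{6371 \cdot \frac{1}{8897}} = \frac{-51 - 86 \sqrt{-9 - 16}}{6371 \cdot \frac{1}{8897}} = \frac{-51 - 86 \sqrt{-25}}{6371 \cdot \frac{1}{8897}} = \frac{-51 - 86 \cdot 5 i}{\frac{6371}{8897}} = \left(-51 - 430 i\right) \frac{8897}{6371} = - \frac{453747}{6371} - \frac{3825710 i}{6371}$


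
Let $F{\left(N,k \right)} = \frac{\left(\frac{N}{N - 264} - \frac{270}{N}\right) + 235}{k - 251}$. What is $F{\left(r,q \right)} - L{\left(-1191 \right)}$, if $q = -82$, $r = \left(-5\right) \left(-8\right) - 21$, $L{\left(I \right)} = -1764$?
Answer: $\frac{2733375446}{1550115} \approx 1763.3$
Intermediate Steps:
$r = 19$ ($r = 40 - 21 = 19$)
$F{\left(N,k \right)} = \frac{235 - \frac{270}{N} + \frac{N}{-264 + N}}{-251 + k}$ ($F{\left(N,k \right)} = \frac{\left(\frac{N}{N - 264} - \frac{270}{N}\right) + 235}{-251 + k} = \frac{\left(\frac{N}{-264 + N} - \frac{270}{N}\right) + 235}{-251 + k} = \frac{\left(- \frac{270}{N} + \frac{N}{-264 + N}\right) + 235}{-251 + k} = \frac{235 - \frac{270}{N} + \frac{N}{-264 + N}}{-251 + k}$)
$F{\left(r,q \right)} - L{\left(-1191 \right)} = \frac{2 \left(35640 - 591945 + 118 \cdot 19^{2}\right)}{19 \left(66264 - -21648 - 4769 + 19 \left(-82\right)\right)} - -1764 = 2 \cdot \frac{1}{19} \frac{1}{66264 + 21648 - 4769 - 1558} \left(35640 - 591945 + 118 \cdot 361\right) + 1764 = 2 \cdot \frac{1}{19} \cdot \frac{1}{81585} \left(35640 - 591945 + 42598\right) + 1764 = 2 \cdot \frac{1}{19} \cdot \frac{1}{81585} \left(-513707\right) + 1764 = - \frac{1027414}{1550115} + 1764 = \frac{2733375446}{1550115}$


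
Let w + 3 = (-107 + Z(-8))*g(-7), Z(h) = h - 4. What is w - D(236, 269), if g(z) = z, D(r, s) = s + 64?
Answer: 497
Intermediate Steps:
D(r, s) = 64 + s
Z(h) = -4 + h
w = 830 (w = -3 + (-107 + (-4 - 8))*(-7) = -3 + (-107 - 12)*(-7) = -3 - 119*(-7) = -3 + 833 = 830)
w - D(236, 269) = 830 - (64 + 269) = 830 - 1*333 = 830 - 333 = 497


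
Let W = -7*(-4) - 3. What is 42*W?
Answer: 1050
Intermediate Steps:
W = 25 (W = 28 - 3 = 25)
42*W = 42*25 = 1050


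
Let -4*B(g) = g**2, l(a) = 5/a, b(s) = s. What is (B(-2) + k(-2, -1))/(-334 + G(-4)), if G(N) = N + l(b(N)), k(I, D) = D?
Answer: 8/1357 ≈ 0.0058954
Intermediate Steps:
G(N) = N + 5/N
B(g) = -g**2/4
(B(-2) + k(-2, -1))/(-334 + G(-4)) = (-1/4*(-2)**2 - 1)/(-334 + (-4 + 5/(-4))) = (-1/4*4 - 1)/(-334 + (-4 + 5*(-1/4))) = (-1 - 1)/(-334 + (-4 - 5/4)) = -2/(-334 - 21/4) = -2/(-1357/4) = -2*(-4/1357) = 8/1357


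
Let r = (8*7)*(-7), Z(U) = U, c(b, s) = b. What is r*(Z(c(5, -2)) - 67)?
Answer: 24304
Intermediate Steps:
r = -392 (r = 56*(-7) = -392)
r*(Z(c(5, -2)) - 67) = -392*(5 - 67) = -392*(-62) = 24304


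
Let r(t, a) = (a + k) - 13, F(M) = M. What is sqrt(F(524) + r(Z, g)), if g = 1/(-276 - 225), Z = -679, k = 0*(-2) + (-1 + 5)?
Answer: sqrt(129265014)/501 ≈ 22.694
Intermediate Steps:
k = 4 (k = 0 + 4 = 4)
g = -1/501 (g = 1/(-501) = -1/501 ≈ -0.0019960)
r(t, a) = -9 + a (r(t, a) = (a + 4) - 13 = (4 + a) - 13 = -9 + a)
sqrt(F(524) + r(Z, g)) = sqrt(524 + (-9 - 1/501)) = sqrt(524 - 4510/501) = sqrt(258014/501) = sqrt(129265014)/501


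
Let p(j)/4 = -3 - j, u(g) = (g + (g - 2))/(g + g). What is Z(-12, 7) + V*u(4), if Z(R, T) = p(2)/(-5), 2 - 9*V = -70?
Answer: 10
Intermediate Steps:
V = 8 (V = 2/9 - ⅑*(-70) = 2/9 + 70/9 = 8)
u(g) = (-2 + 2*g)/(2*g) (u(g) = (g + (-2 + g))/((2*g)) = (-2 + 2*g)*(1/(2*g)) = (-2 + 2*g)/(2*g))
p(j) = -12 - 4*j (p(j) = 4*(-3 - j) = -12 - 4*j)
Z(R, T) = 4 (Z(R, T) = (-12 - 4*2)/(-5) = (-12 - 8)*(-⅕) = -20*(-⅕) = 4)
Z(-12, 7) + V*u(4) = 4 + 8*((-1 + 4)/4) = 4 + 8*((¼)*3) = 4 + 8*(¾) = 4 + 6 = 10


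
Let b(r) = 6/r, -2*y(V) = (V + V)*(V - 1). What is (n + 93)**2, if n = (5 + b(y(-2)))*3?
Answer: 11025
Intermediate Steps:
y(V) = -V*(-1 + V) (y(V) = -(V + V)*(V - 1)/2 = -2*V*(-1 + V)/2 = -V*(-1 + V))
n = 12 (n = (5 + 6/((-2*(1 - 1*(-2)))))*3 = (5 + 6/((-2*(1 + 2))))*3 = (5 + 6/((-2*3)))*3 = (5 + 6/(-6))*3 = (5 + 6*(-1/6))*3 = (5 - 1)*3 = 4*3 = 12)
(n + 93)**2 = (12 + 93)**2 = 105**2 = 11025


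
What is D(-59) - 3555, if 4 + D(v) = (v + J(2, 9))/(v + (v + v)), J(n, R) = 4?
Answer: -629888/177 ≈ -3558.7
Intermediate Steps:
D(v) = -4 + (4 + v)/(3*v) (D(v) = -4 + (v + 4)/(v + (v + v)) = -4 + (4 + v)/(v + 2*v) = -4 + (4 + v)/((3*v)) = -4 + (4 + v)*(1/(3*v)) = -4 + (4 + v)/(3*v))
D(-59) - 3555 = (⅓)*(4 - 11*(-59))/(-59) - 3555 = (⅓)*(-1/59)*(4 + 649) - 3555 = (⅓)*(-1/59)*653 - 3555 = -653/177 - 3555 = -629888/177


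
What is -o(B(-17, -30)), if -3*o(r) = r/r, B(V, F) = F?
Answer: ⅓ ≈ 0.33333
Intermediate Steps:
o(r) = -⅓ (o(r) = -r/(3*r) = -⅓*1 = -⅓)
-o(B(-17, -30)) = -1*(-⅓) = ⅓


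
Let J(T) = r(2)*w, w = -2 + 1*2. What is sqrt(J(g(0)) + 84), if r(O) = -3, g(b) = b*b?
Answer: 2*sqrt(21) ≈ 9.1651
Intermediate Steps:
g(b) = b**2
w = 0 (w = -2 + 2 = 0)
J(T) = 0 (J(T) = -3*0 = 0)
sqrt(J(g(0)) + 84) = sqrt(0 + 84) = sqrt(84) = 2*sqrt(21)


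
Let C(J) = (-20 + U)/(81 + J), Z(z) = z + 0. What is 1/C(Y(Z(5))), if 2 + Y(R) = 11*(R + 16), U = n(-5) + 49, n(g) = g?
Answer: 155/12 ≈ 12.917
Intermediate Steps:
U = 44 (U = -5 + 49 = 44)
Z(z) = z
Y(R) = 174 + 11*R (Y(R) = -2 + 11*(R + 16) = -2 + 11*(16 + R) = -2 + (176 + 11*R) = 174 + 11*R)
C(J) = 24/(81 + J) (C(J) = (-20 + 44)/(81 + J) = 24/(81 + J))
1/C(Y(Z(5))) = 1/(24/(81 + (174 + 11*5))) = 1/(24/(81 + (174 + 55))) = 1/(24/(81 + 229)) = 1/(24/310) = 1/(24*(1/310)) = 1/(12/155) = 155/12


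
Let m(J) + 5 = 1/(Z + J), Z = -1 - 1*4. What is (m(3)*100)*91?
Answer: -50050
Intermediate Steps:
Z = -5 (Z = -1 - 4 = -5)
m(J) = -5 + 1/(-5 + J)
(m(3)*100)*91 = (((26 - 5*3)/(-5 + 3))*100)*91 = (((26 - 15)/(-2))*100)*91 = (-1/2*11*100)*91 = -11/2*100*91 = -550*91 = -50050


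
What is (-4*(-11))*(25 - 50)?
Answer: -1100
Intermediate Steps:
(-4*(-11))*(25 - 50) = 44*(-25) = -1100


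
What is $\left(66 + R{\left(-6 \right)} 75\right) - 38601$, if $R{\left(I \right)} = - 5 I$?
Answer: $-36285$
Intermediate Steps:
$\left(66 + R{\left(-6 \right)} 75\right) - 38601 = \left(66 + \left(-5\right) \left(-6\right) 75\right) - 38601 = \left(66 + 30 \cdot 75\right) - 38601 = \left(66 + 2250\right) - 38601 = 2316 - 38601 = -36285$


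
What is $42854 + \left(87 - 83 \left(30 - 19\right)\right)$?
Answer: $42028$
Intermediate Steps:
$42854 + \left(87 - 83 \left(30 - 19\right)\right) = 42854 + \left(87 - 913\right) = 42854 - 826 = 42028$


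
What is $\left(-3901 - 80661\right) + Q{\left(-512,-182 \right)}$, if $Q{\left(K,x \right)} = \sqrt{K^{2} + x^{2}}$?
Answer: $-84562 + 2 \sqrt{73817} \approx -84019.0$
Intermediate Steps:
$\left(-3901 - 80661\right) + Q{\left(-512,-182 \right)} = \left(-3901 - 80661\right) + \sqrt{\left(-512\right)^{2} + \left(-182\right)^{2}} = -84562 + \sqrt{262144 + 33124} = -84562 + \sqrt{295268} = -84562 + 2 \sqrt{73817}$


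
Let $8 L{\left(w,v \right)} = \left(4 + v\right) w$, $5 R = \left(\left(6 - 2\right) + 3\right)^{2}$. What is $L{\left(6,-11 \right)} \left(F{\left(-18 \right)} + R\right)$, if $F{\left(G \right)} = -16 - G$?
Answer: $- \frac{1239}{20} \approx -61.95$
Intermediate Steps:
$R = \frac{49}{5}$ ($R = \frac{\left(\left(6 - 2\right) + 3\right)^{2}}{5} = \frac{\left(4 + 3\right)^{2}}{5} = \frac{7^{2}}{5} = \frac{1}{5} \cdot 49 = \frac{49}{5} \approx 9.8$)
$L{\left(w,v \right)} = \frac{w \left(4 + v\right)}{8}$ ($L{\left(w,v \right)} = \frac{\left(4 + v\right) w}{8} = \frac{w \left(4 + v\right)}{8}$)
$L{\left(6,-11 \right)} \left(F{\left(-18 \right)} + R\right) = \frac{1}{8} \cdot 6 \left(4 - 11\right) \left(\left(-16 - -18\right) + \frac{49}{5}\right) = \frac{1}{8} \cdot 6 \left(-7\right) \left(\left(-16 + 18\right) + \frac{49}{5}\right) = - \frac{21 \left(2 + \frac{49}{5}\right)}{4} = \left(- \frac{21}{4}\right) \frac{59}{5} = - \frac{1239}{20}$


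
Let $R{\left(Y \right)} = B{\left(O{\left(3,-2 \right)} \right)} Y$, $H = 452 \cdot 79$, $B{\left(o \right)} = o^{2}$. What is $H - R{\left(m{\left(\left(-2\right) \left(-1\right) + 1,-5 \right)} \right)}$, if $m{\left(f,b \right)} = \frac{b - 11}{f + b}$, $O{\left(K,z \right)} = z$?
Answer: $35676$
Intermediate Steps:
$m{\left(f,b \right)} = \frac{-11 + b}{b + f}$
$H = 35708$
$R{\left(Y \right)} = 4 Y$ ($R{\left(Y \right)} = \left(-2\right)^{2} Y = 4 Y$)
$H - R{\left(m{\left(\left(-2\right) \left(-1\right) + 1,-5 \right)} \right)} = 35708 - 4 \frac{-11 - 5}{-5 + \left(\left(-2\right) \left(-1\right) + 1\right)} = 35708 - 4 \frac{1}{-5 + \left(2 + 1\right)} \left(-16\right) = 35708 - 4 \frac{1}{-5 + 3} \left(-16\right) = 35708 - 4 \frac{1}{-2} \left(-16\right) = 35708 - 4 \left(\left(- \frac{1}{2}\right) \left(-16\right)\right) = 35708 - 4 \cdot 8 = 35708 - 32 = 35676$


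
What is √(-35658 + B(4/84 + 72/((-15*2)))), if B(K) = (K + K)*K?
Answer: 2*I*√98251858/105 ≈ 188.8*I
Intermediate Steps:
B(K) = 2*K² (B(K) = (2*K)*K = 2*K²)
√(-35658 + B(4/84 + 72/((-15*2)))) = √(-35658 + 2*(4/84 + 72/((-15*2)))²) = √(-35658 + 2*(4*(1/84) + 72/(-30))²) = √(-35658 + 2*(1/21 + 72*(-1/30))²) = √(-35658 + 2*(1/21 - 12/5)²) = √(-35658 + 2*(-247/105)²) = √(-35658 + 2*(61009/11025)) = √(-35658 + 122018/11025) = √(-393007432/11025) = 2*I*√98251858/105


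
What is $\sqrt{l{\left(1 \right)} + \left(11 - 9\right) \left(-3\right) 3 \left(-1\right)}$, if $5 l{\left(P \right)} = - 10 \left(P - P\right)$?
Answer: $3 \sqrt{2} \approx 4.2426$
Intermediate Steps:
$l{\left(P \right)} = 0$ ($l{\left(P \right)} = \frac{\left(-10\right) \left(P - P\right)}{5} = \frac{\left(-10\right) 0}{5} = \frac{1}{5} \cdot 0 = 0$)
$\sqrt{l{\left(1 \right)} + \left(11 - 9\right) \left(-3\right) 3 \left(-1\right)} = \sqrt{0 + \left(11 - 9\right) \left(-3\right) 3 \left(-1\right)} = \sqrt{0 + 2 \left(\left(-9\right) \left(-1\right)\right)} = \sqrt{0 + 2 \cdot 9} = \sqrt{0 + 18} = \sqrt{18} = 3 \sqrt{2}$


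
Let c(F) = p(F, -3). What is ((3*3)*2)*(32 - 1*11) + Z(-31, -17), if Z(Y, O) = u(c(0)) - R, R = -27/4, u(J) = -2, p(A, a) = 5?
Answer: 1531/4 ≈ 382.75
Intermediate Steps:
c(F) = 5
R = -27/4 (R = -27*¼ = -27/4 ≈ -6.7500)
Z(Y, O) = 19/4 (Z(Y, O) = -2 - 1*(-27/4) = -2 + 27/4 = 19/4)
((3*3)*2)*(32 - 1*11) + Z(-31, -17) = ((3*3)*2)*(32 - 1*11) + 19/4 = (9*2)*(32 - 11) + 19/4 = 18*21 + 19/4 = 378 + 19/4 = 1531/4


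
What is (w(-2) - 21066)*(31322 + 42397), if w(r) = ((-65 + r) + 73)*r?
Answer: -1553849082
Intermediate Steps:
w(r) = r*(8 + r) (w(r) = (8 + r)*r = r*(8 + r))
(w(-2) - 21066)*(31322 + 42397) = (-2*(8 - 2) - 21066)*(31322 + 42397) = (-2*6 - 21066)*73719 = (-12 - 21066)*73719 = -21078*73719 = -1553849082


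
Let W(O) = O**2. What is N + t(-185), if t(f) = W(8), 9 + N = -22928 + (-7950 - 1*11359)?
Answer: -42182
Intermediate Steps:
N = -42246 (N = -9 + (-22928 + (-7950 - 1*11359)) = -9 + (-22928 + (-7950 - 11359)) = -9 + (-22928 - 19309) = -9 - 42237 = -42246)
t(f) = 64 (t(f) = 8**2 = 64)
N + t(-185) = -42246 + 64 = -42182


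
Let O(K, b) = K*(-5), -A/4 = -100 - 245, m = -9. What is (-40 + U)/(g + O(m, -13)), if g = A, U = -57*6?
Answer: -382/1425 ≈ -0.26807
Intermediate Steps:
U = -342
A = 1380 (A = -4*(-100 - 245) = -4*(-345) = 1380)
g = 1380
O(K, b) = -5*K
(-40 + U)/(g + O(m, -13)) = (-40 - 342)/(1380 - 5*(-9)) = -382/(1380 + 45) = -382/1425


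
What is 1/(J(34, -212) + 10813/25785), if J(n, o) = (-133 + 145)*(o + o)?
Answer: -25785/131183267 ≈ -0.00019656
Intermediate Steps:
J(n, o) = 24*o (J(n, o) = 12*(2*o) = 24*o)
1/(J(34, -212) + 10813/25785) = 1/(24*(-212) + 10813/25785) = 1/(-5088 + 10813*(1/25785)) = 1/(-5088 + 10813/25785) = 1/(-131183267/25785) = -25785/131183267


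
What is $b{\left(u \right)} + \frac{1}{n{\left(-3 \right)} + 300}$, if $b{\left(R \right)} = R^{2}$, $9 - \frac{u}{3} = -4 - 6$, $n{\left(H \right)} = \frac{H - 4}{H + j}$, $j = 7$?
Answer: $\frac{3876061}{1193} \approx 3249.0$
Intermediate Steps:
$n{\left(H \right)} = \frac{-4 + H}{7 + H}$ ($n{\left(H \right)} = \frac{H - 4}{H + 7} = \frac{-4 + H}{7 + H}$)
$u = 57$ ($u = 27 - 3 \left(-4 - 6\right) = 27 - -30 = 27 + 30 = 57$)
$b{\left(u \right)} + \frac{1}{n{\left(-3 \right)} + 300} = 57^{2} + \frac{1}{\frac{-4 - 3}{7 - 3} + 300} = 3249 + \frac{1}{\frac{1}{4} \left(-7\right) + 300} = 3249 + \frac{1}{- \frac{7}{4} + 300} = 3249 + \frac{1}{\frac{1193}{4}} = 3249 + \frac{4}{1193} = \frac{3876061}{1193}$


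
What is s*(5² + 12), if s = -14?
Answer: -518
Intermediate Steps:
s*(5² + 12) = -14*(5² + 12) = -14*(25 + 12) = -14*37 = -518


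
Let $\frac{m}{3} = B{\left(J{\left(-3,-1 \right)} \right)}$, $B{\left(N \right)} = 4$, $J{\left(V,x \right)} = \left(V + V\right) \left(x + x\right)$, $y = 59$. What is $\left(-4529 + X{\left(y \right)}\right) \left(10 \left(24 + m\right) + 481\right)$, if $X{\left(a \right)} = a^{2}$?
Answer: $-881368$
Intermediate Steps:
$J{\left(V,x \right)} = 4 V x$ ($J{\left(V,x \right)} = 2 V 2 x = 4 V x$)
$m = 12$ ($m = 3 \cdot 4 = 12$)
$\left(-4529 + X{\left(y \right)}\right) \left(10 \left(24 + m\right) + 481\right) = \left(-4529 + 59^{2}\right) \left(10 \left(24 + 12\right) + 481\right) = \left(-4529 + 3481\right) \left(10 \cdot 36 + 481\right) = - 1048 \left(360 + 481\right) = \left(-1048\right) 841 = -881368$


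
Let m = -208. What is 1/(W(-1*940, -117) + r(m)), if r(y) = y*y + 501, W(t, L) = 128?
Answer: 1/43893 ≈ 2.2783e-5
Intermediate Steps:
r(y) = 501 + y**2 (r(y) = y**2 + 501 = 501 + y**2)
1/(W(-1*940, -117) + r(m)) = 1/(128 + (501 + (-208)**2)) = 1/(128 + (501 + 43264)) = 1/(128 + 43765) = 1/43893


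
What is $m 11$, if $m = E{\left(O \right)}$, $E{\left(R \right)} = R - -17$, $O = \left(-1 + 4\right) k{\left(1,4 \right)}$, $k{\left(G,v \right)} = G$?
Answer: $220$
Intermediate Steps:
$O = 3$ ($O = \left(-1 + 4\right) 1 = 3 \cdot 1 = 3$)
$E{\left(R \right)} = 17 + R$ ($E{\left(R \right)} = R + 17 = 17 + R$)
$m = 20$ ($m = 17 + 3 = 20$)
$m 11 = 20 \cdot 11 = 220$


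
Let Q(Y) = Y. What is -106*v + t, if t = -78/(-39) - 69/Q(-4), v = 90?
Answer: -38083/4 ≈ -9520.8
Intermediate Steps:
t = 77/4 (t = -78/(-39) - 69/(-4) = -78*(-1/39) - 69*(-¼) = 2 + 69/4 = 77/4 ≈ 19.250)
-106*v + t = -106*90 + 77/4 = -9540 + 77/4 = -38083/4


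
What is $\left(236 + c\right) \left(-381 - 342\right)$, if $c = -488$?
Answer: $182196$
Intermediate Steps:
$\left(236 + c\right) \left(-381 - 342\right) = \left(236 - 488\right) \left(-381 - 342\right) = \left(-252\right) \left(-723\right) = 182196$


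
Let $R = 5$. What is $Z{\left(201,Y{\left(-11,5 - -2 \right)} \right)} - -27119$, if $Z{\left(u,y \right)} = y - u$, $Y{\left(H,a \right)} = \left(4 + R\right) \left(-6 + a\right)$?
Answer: $26927$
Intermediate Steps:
$Y{\left(H,a \right)} = -54 + 9 a$ ($Y{\left(H,a \right)} = \left(4 + 5\right) \left(-6 + a\right) = 9 \left(-6 + a\right) = -54 + 9 a$)
$Z{\left(201,Y{\left(-11,5 - -2 \right)} \right)} - -27119 = \left(\left(-54 + 9 \left(5 - -2\right)\right) - 201\right) - -27119 = \left(\left(-54 + 9 \left(5 + 2\right)\right) - 201\right) + 27119 = \left(\left(-54 + 9 \cdot 7\right) - 201\right) + 27119 = \left(\left(-54 + 63\right) - 201\right) + 27119 = \left(9 - 201\right) + 27119 = -192 + 27119 = 26927$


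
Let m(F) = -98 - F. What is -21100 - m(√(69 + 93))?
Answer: -21002 + 9*√2 ≈ -20989.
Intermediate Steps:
-21100 - m(√(69 + 93)) = -21100 - (-98 - √(69 + 93)) = -21100 - (-98 - √162) = -21100 - (-98 - 9*√2) = -21100 + (98 + 9*√2) = -21002 + 9*√2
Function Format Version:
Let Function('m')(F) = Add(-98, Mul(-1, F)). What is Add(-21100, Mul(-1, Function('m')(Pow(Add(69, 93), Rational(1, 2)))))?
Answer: Add(-21002, Mul(9, Pow(2, Rational(1, 2)))) ≈ -20989.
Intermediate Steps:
Add(-21100, Mul(-1, Function('m')(Pow(Add(69, 93), Rational(1, 2))))) = Add(-21100, Mul(-1, Add(-98, Mul(-1, Pow(Add(69, 93), Rational(1, 2)))))) = Add(-21100, Mul(-1, Add(-98, Mul(-1, Pow(162, Rational(1, 2)))))) = Add(-21100, Mul(-1, Add(-98, Mul(-1, Mul(9, Pow(2, Rational(1, 2))))))) = Add(-21100, Mul(-1, Add(-98, Mul(-9, Pow(2, Rational(1, 2)))))) = Add(-21100, Add(98, Mul(9, Pow(2, Rational(1, 2))))) = Add(-21002, Mul(9, Pow(2, Rational(1, 2))))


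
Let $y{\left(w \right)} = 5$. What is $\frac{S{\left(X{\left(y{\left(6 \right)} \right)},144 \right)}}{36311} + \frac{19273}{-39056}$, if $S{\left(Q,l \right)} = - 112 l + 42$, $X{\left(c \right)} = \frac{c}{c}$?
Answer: $- \frac{1328076719}{1418162416} \approx -0.93648$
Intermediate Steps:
$X{\left(c \right)} = 1$
$S{\left(Q,l \right)} = 42 - 112 l$
$\frac{S{\left(X{\left(y{\left(6 \right)} \right)},144 \right)}}{36311} + \frac{19273}{-39056} = \frac{42 - 16128}{36311} + \frac{19273}{-39056} = \left(42 - 16128\right) \frac{1}{36311} + 19273 \left(- \frac{1}{39056}\right) = \left(-16086\right) \frac{1}{36311} - \frac{19273}{39056} = - \frac{16086}{36311} - \frac{19273}{39056} = - \frac{1328076719}{1418162416}$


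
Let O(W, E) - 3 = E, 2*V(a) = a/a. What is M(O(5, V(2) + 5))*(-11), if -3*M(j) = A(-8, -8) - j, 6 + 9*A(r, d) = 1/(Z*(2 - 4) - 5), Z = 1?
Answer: -12727/378 ≈ -33.669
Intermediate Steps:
V(a) = 1/2 (V(a) = (a/a)/2 = (1/2)*1 = 1/2)
O(W, E) = 3 + E
A(r, d) = -43/63 (A(r, d) = -2/3 + 1/(9*(1*(2 - 4) - 5)) = -2/3 + 1/(9*(1*(-2) - 5)) = -2/3 + 1/(9*(-2 - 5)) = -2/3 + (1/9)/(-7) = -2/3 + (1/9)*(-1/7) = -2/3 - 1/63 = -43/63)
M(j) = 43/189 + j/3 (M(j) = -(-43/63 - j)/3 = 43/189 + j/3)
M(O(5, V(2) + 5))*(-11) = (43/189 + (3 + (1/2 + 5))/3)*(-11) = (43/189 + (3 + 11/2)/3)*(-11) = (43/189 + (1/3)*(17/2))*(-11) = (43/189 + 17/6)*(-11) = (1157/378)*(-11) = -12727/378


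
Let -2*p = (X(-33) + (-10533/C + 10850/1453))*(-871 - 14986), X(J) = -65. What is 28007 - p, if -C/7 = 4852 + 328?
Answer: 50773478711027/105371560 ≈ 4.8185e+5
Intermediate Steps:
C = -36260 (C = -7*(4852 + 328) = -7*5180 = -36260)
p = -47822337430107/105371560 (p = -(-65 + (-10533/(-36260) + 10850/1453))*(-871 - 14986)/2 = -(-65 + (-10533*(-1/36260) + 10850*(1/1453)))*(-15857)/2 = -(-65 + (10533/36260 + 10850/1453))*(-15857)/2 = -(-65 + 408725449/52685780)*(-15857)/2 = -(-3015850251)*(-15857)/105371560 = -1/2*47822337430107/52685780 = -47822337430107/105371560 ≈ -4.5385e+5)
28007 - p = 28007 - 1*(-47822337430107/105371560) = 28007 + 47822337430107/105371560 = 50773478711027/105371560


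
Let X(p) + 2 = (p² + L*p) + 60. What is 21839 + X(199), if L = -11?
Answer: 59309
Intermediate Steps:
X(p) = 58 + p² - 11*p (X(p) = -2 + ((p² - 11*p) + 60) = -2 + (60 + p² - 11*p) = 58 + p² - 11*p)
21839 + X(199) = 21839 + (58 + 199² - 11*199) = 21839 + (58 + 39601 - 2189) = 21839 + 37470 = 59309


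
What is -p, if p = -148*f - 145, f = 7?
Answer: 1181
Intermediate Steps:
p = -1181 (p = -148*7 - 145 = -1036 - 145 = -1181)
-p = -1*(-1181) = 1181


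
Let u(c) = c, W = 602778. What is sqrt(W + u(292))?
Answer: sqrt(603070) ≈ 776.58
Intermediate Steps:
sqrt(W + u(292)) = sqrt(602778 + 292) = sqrt(603070)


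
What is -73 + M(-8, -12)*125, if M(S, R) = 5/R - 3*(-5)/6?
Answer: 2249/12 ≈ 187.42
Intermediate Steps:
M(S, R) = 5/2 + 5/R (M(S, R) = 5/R + 15*(1/6) = 5/R + 5/2 = 5/2 + 5/R)
-73 + M(-8, -12)*125 = -73 + (5/2 + 5/(-12))*125 = -73 + (5/2 + 5*(-1/12))*125 = -73 + (5/2 - 5/12)*125 = -73 + (25/12)*125 = -73 + 3125/12 = 2249/12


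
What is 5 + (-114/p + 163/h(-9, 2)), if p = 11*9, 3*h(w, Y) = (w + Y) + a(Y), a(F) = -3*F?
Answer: -14486/429 ≈ -33.767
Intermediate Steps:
h(w, Y) = -2*Y/3 + w/3 (h(w, Y) = ((w + Y) - 3*Y)/3 = ((Y + w) - 3*Y)/3 = (w - 2*Y)/3 = -2*Y/3 + w/3)
p = 99
5 + (-114/p + 163/h(-9, 2)) = 5 + (-114/99 + 163/(-2/3*2 + (1/3)*(-9))) = 5 + (-114*1/99 + 163/(-4/3 - 3)) = 5 + (-38/33 + 163/(-13/3)) = 5 + (-38/33 + 163*(-3/13)) = 5 + (-38/33 - 489/13) = 5 - 16631/429 = -14486/429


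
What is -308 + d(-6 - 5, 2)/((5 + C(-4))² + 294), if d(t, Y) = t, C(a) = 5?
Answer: -121363/394 ≈ -308.03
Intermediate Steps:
-308 + d(-6 - 5, 2)/((5 + C(-4))² + 294) = -308 + (-6 - 5)/((5 + 5)² + 294) = -308 - 11/(10² + 294) = -308 - 11/(100 + 294) = -308 - 11/394 = -121363/394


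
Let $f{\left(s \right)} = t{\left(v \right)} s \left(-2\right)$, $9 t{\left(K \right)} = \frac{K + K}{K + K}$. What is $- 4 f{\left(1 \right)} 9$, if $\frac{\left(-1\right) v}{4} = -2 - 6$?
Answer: $8$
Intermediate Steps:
$v = 32$ ($v = - 4 \left(-2 - 6\right) = \left(-4\right) \left(-8\right) = 32$)
$t{\left(K \right)} = \frac{1}{9}$ ($t{\left(K \right)} = \frac{\left(K + K\right) \frac{1}{K + K}}{9} = \frac{2 K \frac{1}{2 K}}{9} = \frac{1}{9} \cdot 1 = \frac{1}{9}$)
$f{\left(s \right)} = - \frac{2 s}{9}$ ($f{\left(s \right)} = \frac{s}{9} \left(-2\right) = - \frac{2 s}{9}$)
$- 4 f{\left(1 \right)} 9 = - 4 \left(\left(- \frac{2}{9}\right) 1\right) 9 = \left(-4\right) \left(- \frac{2}{9}\right) 9 = \frac{8}{9} \cdot 9 = 8$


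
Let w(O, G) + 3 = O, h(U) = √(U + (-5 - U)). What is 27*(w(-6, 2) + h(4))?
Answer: -243 + 27*I*√5 ≈ -243.0 + 60.374*I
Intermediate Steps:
h(U) = I*√5 (h(U) = √(-5) = I*√5)
w(O, G) = -3 + O
27*(w(-6, 2) + h(4)) = 27*((-3 - 6) + I*√5) = 27*(-9 + I*√5) = -243 + 27*I*√5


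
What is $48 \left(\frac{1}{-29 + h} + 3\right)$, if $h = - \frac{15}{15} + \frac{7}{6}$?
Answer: $\frac{24624}{173} \approx 142.34$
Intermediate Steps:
$h = \frac{1}{6}$ ($h = \left(-15\right) \frac{1}{15} + 7 \cdot \frac{1}{6} = -1 + \frac{7}{6} = \frac{1}{6} \approx 0.16667$)
$48 \left(\frac{1}{-29 + h} + 3\right) = 48 \left(\frac{1}{-29 + \frac{1}{6}} + 3\right) = 48 \left(\frac{1}{- \frac{173}{6}} + 3\right) = 48 \left(- \frac{6}{173} + 3\right) = 48 \cdot \frac{513}{173} = \frac{24624}{173}$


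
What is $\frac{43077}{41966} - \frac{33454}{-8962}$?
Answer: $\frac{894993319}{188049646} \approx 4.7593$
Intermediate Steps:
$\frac{43077}{41966} - \frac{33454}{-8962} = 43077 \cdot \frac{1}{41966} - - \frac{16727}{4481} = \frac{43077}{41966} + \frac{16727}{4481} = \frac{894993319}{188049646}$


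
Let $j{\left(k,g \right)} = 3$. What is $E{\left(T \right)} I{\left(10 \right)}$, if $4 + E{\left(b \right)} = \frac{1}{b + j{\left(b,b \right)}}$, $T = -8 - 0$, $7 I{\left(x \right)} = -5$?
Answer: $3$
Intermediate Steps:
$I{\left(x \right)} = - \frac{5}{7}$ ($I{\left(x \right)} = \frac{1}{7} \left(-5\right) = - \frac{5}{7}$)
$T = -8$ ($T = -8 + 0 = -8$)
$E{\left(b \right)} = -4 + \frac{1}{3 + b}$ ($E{\left(b \right)} = -4 + \frac{1}{b + 3} = -4 + \frac{1}{3 + b}$)
$E{\left(T \right)} I{\left(10 \right)} = \frac{-11 - -32}{3 - 8} \left(- \frac{5}{7}\right) = \frac{-11 + 32}{-5} \left(- \frac{5}{7}\right) = \left(- \frac{1}{5}\right) 21 \left(- \frac{5}{7}\right) = \left(- \frac{21}{5}\right) \left(- \frac{5}{7}\right) = 3$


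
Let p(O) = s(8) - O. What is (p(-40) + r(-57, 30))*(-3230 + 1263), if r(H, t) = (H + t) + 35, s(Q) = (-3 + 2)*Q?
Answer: -78680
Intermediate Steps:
s(Q) = -Q
r(H, t) = 35 + H + t
p(O) = -8 - O (p(O) = -1*8 - O = -8 - O)
(p(-40) + r(-57, 30))*(-3230 + 1263) = ((-8 - 1*(-40)) + (35 - 57 + 30))*(-3230 + 1263) = ((-8 + 40) + 8)*(-1967) = (32 + 8)*(-1967) = 40*(-1967) = -78680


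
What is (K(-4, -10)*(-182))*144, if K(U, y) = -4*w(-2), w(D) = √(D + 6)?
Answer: 209664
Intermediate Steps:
w(D) = √(6 + D)
K(U, y) = -8 (K(U, y) = -4*√(6 - 2) = -4*√4 = -4*2 = -8)
(K(-4, -10)*(-182))*144 = -8*(-182)*144 = 1456*144 = 209664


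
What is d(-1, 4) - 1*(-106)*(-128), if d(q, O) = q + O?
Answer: -13565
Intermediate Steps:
d(q, O) = O + q
d(-1, 4) - 1*(-106)*(-128) = (4 - 1) - 1*(-106)*(-128) = 3 + 106*(-128) = 3 - 13568 = -13565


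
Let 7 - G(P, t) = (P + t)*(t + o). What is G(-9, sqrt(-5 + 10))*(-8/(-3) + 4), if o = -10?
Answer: -1760/3 + 380*sqrt(5)/3 ≈ -303.43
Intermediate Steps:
G(P, t) = 7 - (-10 + t)*(P + t) (G(P, t) = 7 - (P + t)*(t - 10) = 7 - (P + t)*(-10 + t) = 7 - (-10 + t)*(P + t))
G(-9, sqrt(-5 + 10))*(-8/(-3) + 4) = (7 - (sqrt(-5 + 10))**2 + 10*(-9) + 10*sqrt(-5 + 10) - 1*(-9)*sqrt(-5 + 10))*(-8/(-3) + 4) = (7 - (sqrt(5))**2 - 90 + 10*sqrt(5) - 1*(-9)*sqrt(5))*(-8*(-1/3) + 4) = (7 - 1*5 - 90 + 10*sqrt(5) + 9*sqrt(5))*(8/3 + 4) = (7 - 5 - 90 + 10*sqrt(5) + 9*sqrt(5))*(20/3) = (-88 + 19*sqrt(5))*(20/3) = -1760/3 + 380*sqrt(5)/3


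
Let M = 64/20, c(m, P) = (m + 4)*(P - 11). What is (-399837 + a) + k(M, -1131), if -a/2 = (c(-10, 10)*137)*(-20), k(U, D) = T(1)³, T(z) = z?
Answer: -366956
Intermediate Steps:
c(m, P) = (-11 + P)*(4 + m) (c(m, P) = (4 + m)*(-11 + P) = (-11 + P)*(4 + m))
M = 16/5 (M = 64*(1/20) = 16/5 ≈ 3.2000)
k(U, D) = 1 (k(U, D) = 1³ = 1)
a = 32880 (a = -2*(-44 - 11*(-10) + 4*10 + 10*(-10))*137*(-20) = -2*(-44 + 110 + 40 - 100)*137*(-20) = -2*6*137*(-20) = -1644*(-20) = -2*(-16440) = 32880)
(-399837 + a) + k(M, -1131) = (-399837 + 32880) + 1 = -366957 + 1 = -366956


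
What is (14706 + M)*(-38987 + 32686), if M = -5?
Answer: -92631001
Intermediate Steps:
(14706 + M)*(-38987 + 32686) = (14706 - 5)*(-38987 + 32686) = 14701*(-6301) = -92631001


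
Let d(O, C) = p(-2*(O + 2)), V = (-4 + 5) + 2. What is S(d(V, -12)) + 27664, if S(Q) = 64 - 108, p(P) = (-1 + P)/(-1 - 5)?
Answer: 27620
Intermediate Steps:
V = 3 (V = 1 + 2 = 3)
p(P) = ⅙ - P/6 (p(P) = (-1 + P)/(-6) = (-1 + P)*(-⅙) = ⅙ - P/6)
d(O, C) = ⅚ + O/3 (d(O, C) = ⅙ - (-1)*(O + 2)/3 = ⅙ - (-1)*(2 + O)/3 = ⅙ - (-4 - 2*O)/6 = ⅙ + (⅔ + O/3) = ⅚ + O/3)
S(Q) = -44
S(d(V, -12)) + 27664 = -44 + 27664 = 27620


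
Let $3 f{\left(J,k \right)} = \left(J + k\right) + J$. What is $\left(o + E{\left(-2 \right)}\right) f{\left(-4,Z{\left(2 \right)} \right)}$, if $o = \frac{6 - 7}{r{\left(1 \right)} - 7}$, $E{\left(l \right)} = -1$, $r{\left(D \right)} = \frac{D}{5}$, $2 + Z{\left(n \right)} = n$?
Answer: $\frac{116}{51} \approx 2.2745$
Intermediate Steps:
$Z{\left(n \right)} = -2 + n$
$f{\left(J,k \right)} = \frac{k}{3} + \frac{2 J}{3}$ ($f{\left(J,k \right)} = \frac{\left(J + k\right) + J}{3} = \frac{k + 2 J}{3} = \frac{k}{3} + \frac{2 J}{3}$)
$r{\left(D \right)} = \frac{D}{5}$ ($r{\left(D \right)} = D \frac{1}{5} = \frac{D}{5}$)
$o = \frac{5}{34}$ ($o = \frac{6 - 7}{\frac{1}{5} \cdot 1 - 7} = - \frac{1}{\frac{1}{5} - 7} = - \frac{1}{- \frac{34}{5}} = \left(-1\right) \left(- \frac{5}{34}\right) = \frac{5}{34} \approx 0.14706$)
$\left(o + E{\left(-2 \right)}\right) f{\left(-4,Z{\left(2 \right)} \right)} = \left(\frac{5}{34} - 1\right) \left(\frac{-2 + 2}{3} + \frac{2}{3} \left(-4\right)\right) = - \frac{29 \left(\frac{1}{3} \cdot 0 - \frac{8}{3}\right)}{34} = - \frac{29 \left(0 - \frac{8}{3}\right)}{34} = \left(- \frac{29}{34}\right) \left(- \frac{8}{3}\right) = \frac{116}{51}$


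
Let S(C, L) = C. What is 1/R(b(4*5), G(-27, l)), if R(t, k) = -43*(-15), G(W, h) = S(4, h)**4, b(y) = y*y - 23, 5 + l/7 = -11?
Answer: 1/645 ≈ 0.0015504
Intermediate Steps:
l = -112 (l = -35 + 7*(-11) = -35 - 77 = -112)
b(y) = -23 + y**2 (b(y) = y**2 - 23 = -23 + y**2)
G(W, h) = 256 (G(W, h) = 4**4 = 256)
R(t, k) = 645
1/R(b(4*5), G(-27, l)) = 1/645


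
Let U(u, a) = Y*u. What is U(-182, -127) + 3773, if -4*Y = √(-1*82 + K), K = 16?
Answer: 3773 + 91*I*√66/2 ≈ 3773.0 + 369.64*I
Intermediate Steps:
Y = -I*√66/4 (Y = -√(-1*82 + 16)/4 = -√(-82 + 16)/4 = -I*√66/4 ≈ -2.031*I)
U(u, a) = -I*u*√66/4 (U(u, a) = (-I*√66/4)*u = -I*u*√66/4)
U(-182, -127) + 3773 = -¼*I*(-182)*√66 + 3773 = 91*I*√66/2 + 3773 = 3773 + 91*I*√66/2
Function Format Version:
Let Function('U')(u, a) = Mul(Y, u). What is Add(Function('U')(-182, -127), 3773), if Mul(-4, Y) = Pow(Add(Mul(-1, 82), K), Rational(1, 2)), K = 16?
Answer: Add(3773, Mul(Rational(91, 2), I, Pow(66, Rational(1, 2)))) ≈ Add(3773.0, Mul(369.64, I))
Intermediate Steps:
Y = Mul(Rational(-1, 4), I, Pow(66, Rational(1, 2))) (Y = Mul(Rational(-1, 4), Pow(Add(Mul(-1, 82), 16), Rational(1, 2))) = Mul(Rational(-1, 4), Pow(Add(-82, 16), Rational(1, 2))) = Mul(Rational(-1, 4), Pow(-66, Rational(1, 2))) = Mul(Rational(-1, 4), Mul(I, Pow(66, Rational(1, 2)))) = Mul(Rational(-1, 4), I, Pow(66, Rational(1, 2))) ≈ Mul(-2.0310, I))
Function('U')(u, a) = Mul(Rational(-1, 4), I, u, Pow(66, Rational(1, 2))) (Function('U')(u, a) = Mul(Mul(Rational(-1, 4), I, Pow(66, Rational(1, 2))), u) = Mul(Rational(-1, 4), I, u, Pow(66, Rational(1, 2))))
Add(Function('U')(-182, -127), 3773) = Add(Mul(Rational(-1, 4), I, -182, Pow(66, Rational(1, 2))), 3773) = Add(Mul(Rational(91, 2), I, Pow(66, Rational(1, 2))), 3773) = Add(3773, Mul(Rational(91, 2), I, Pow(66, Rational(1, 2))))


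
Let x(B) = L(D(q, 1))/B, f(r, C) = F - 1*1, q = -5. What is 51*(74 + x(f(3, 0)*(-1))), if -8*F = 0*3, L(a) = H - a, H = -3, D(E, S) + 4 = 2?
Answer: 3723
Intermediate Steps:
D(E, S) = -2 (D(E, S) = -4 + 2 = -2)
L(a) = -3 - a
F = 0 (F = -0*3 = -1/8*0 = 0)
f(r, C) = -1 (f(r, C) = 0 - 1*1 = 0 - 1 = -1)
x(B) = -1/B (x(B) = (-3 - 1*(-2))/B = (-3 + 2)/B = -1/B)
51*(74 + x(f(3, 0)*(-1))) = 51*(74 - 1/((-1*(-1)))) = 51*(74 - 1/1) = 51*(74 - 1*1) = 51*(74 - 1) = 51*73 = 3723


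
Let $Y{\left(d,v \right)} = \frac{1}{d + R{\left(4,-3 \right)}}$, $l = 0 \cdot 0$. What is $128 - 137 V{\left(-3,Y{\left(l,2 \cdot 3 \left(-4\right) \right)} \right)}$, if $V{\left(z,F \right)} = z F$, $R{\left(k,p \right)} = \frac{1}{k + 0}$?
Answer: $1772$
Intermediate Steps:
$R{\left(k,p \right)} = \frac{1}{k}$
$l = 0$
$Y{\left(d,v \right)} = \frac{1}{\frac{1}{4} + d}$ ($Y{\left(d,v \right)} = \frac{1}{d + \frac{1}{4}} = \frac{1}{\frac{1}{4} + d}$)
$V{\left(z,F \right)} = F z$
$128 - 137 V{\left(-3,Y{\left(l,2 \cdot 3 \left(-4\right) \right)} \right)} = 128 - 137 \frac{4}{1 + 4 \cdot 0} \left(-3\right) = 128 - 137 \frac{4}{1 + 0} \left(-3\right) = 128 - 137 \cdot \frac{4}{1} \left(-3\right) = 128 - 137 \cdot 4 \cdot 1 \left(-3\right) = 128 - 137 \cdot 4 \left(-3\right) = 128 - -1644 = 128 + 1644 = 1772$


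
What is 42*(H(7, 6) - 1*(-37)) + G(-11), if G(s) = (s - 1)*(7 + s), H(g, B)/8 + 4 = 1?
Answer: 594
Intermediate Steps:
H(g, B) = -24 (H(g, B) = -32 + 8*1 = -32 + 8 = -24)
G(s) = (-1 + s)*(7 + s)
42*(H(7, 6) - 1*(-37)) + G(-11) = 42*(-24 - 1*(-37)) + (-7 + (-11)² + 6*(-11)) = 42*(-24 + 37) + (-7 + 121 - 66) = 42*13 + 48 = 546 + 48 = 594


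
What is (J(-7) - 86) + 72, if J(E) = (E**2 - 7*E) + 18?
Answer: 102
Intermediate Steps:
J(E) = 18 + E**2 - 7*E
(J(-7) - 86) + 72 = ((18 + (-7)**2 - 7*(-7)) - 86) + 72 = ((18 + 49 + 49) - 86) + 72 = (116 - 86) + 72 = 30 + 72 = 102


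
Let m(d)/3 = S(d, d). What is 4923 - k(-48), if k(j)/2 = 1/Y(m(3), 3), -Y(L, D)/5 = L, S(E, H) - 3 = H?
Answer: 221536/45 ≈ 4923.0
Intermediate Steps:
S(E, H) = 3 + H
m(d) = 9 + 3*d (m(d) = 3*(3 + d) = 9 + 3*d)
Y(L, D) = -5*L
k(j) = -1/45 (k(j) = 2/((-5*(9 + 3*3))) = 2/((-5*(9 + 9))) = 2/((-5*18)) = 2/(-90) = 2*(-1/90) = -1/45)
4923 - k(-48) = 4923 - 1*(-1/45) = 4923 + 1/45 = 221536/45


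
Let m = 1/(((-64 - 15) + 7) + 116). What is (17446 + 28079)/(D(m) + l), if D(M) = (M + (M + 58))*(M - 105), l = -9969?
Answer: -8813640/3109691 ≈ -2.8342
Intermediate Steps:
m = 1/44 (m = 1/((-79 + 7) + 116) = 1/(-72 + 116) = 1/44 ≈ 0.022727)
D(M) = (-105 + M)*(58 + 2*M) (D(M) = (M + (58 + M))*(-105 + M) = (58 + 2*M)*(-105 + M) = (-105 + M)*(58 + 2*M))
(17446 + 28079)/(D(m) + l) = (17446 + 28079)/((-6090 - 152*1/44 + 2*(1/44)²) - 9969) = 45525/((-6090 - 38/11 + 2*(1/1936)) - 9969) = 45525/((-6090 - 38/11 + 1/968) - 9969) = 45525/(-5898463/968 - 9969) = 45525/(-15548455/968) = 45525*(-968/15548455) = -8813640/3109691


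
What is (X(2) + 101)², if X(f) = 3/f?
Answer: 42025/4 ≈ 10506.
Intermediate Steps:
(X(2) + 101)² = (3/2 + 101)² = (205/2)² = 42025/4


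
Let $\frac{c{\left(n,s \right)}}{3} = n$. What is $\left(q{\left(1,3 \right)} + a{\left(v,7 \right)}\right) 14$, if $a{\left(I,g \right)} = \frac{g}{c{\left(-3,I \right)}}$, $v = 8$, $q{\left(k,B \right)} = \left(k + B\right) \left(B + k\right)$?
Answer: $\frac{1918}{9} \approx 213.11$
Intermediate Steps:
$q{\left(k,B \right)} = \left(B + k\right)^{2}$ ($q{\left(k,B \right)} = \left(B + k\right) \left(B + k\right) = \left(B + k\right)^{2}$)
$c{\left(n,s \right)} = 3 n$
$a{\left(I,g \right)} = - \frac{g}{9}$ ($a{\left(I,g \right)} = \frac{g}{3 \left(-3\right)} = \frac{g}{-9} = g \left(- \frac{1}{9}\right) = - \frac{g}{9}$)
$\left(q{\left(1,3 \right)} + a{\left(v,7 \right)}\right) 14 = \left(\left(3 + 1\right)^{2} - \frac{7}{9}\right) 14 = \left(4^{2} - \frac{7}{9}\right) 14 = \left(16 - \frac{7}{9}\right) 14 = \frac{137}{9} \cdot 14 = \frac{1918}{9}$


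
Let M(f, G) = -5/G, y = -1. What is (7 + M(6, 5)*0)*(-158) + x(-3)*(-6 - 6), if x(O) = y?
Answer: -1094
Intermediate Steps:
x(O) = -1
(7 + M(6, 5)*0)*(-158) + x(-3)*(-6 - 6) = (7 - 5/5*0)*(-158) - (-6 - 6) = (7 - 5*1/5*0)*(-158) - 1*(-12) = (7 - 1*0)*(-158) + 12 = (7 + 0)*(-158) + 12 = 7*(-158) + 12 = -1106 + 12 = -1094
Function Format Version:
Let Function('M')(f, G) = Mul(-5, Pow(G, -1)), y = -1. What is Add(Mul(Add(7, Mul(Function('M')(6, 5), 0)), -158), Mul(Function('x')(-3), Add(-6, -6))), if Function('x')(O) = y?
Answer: -1094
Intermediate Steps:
Function('x')(O) = -1
Add(Mul(Add(7, Mul(Function('M')(6, 5), 0)), -158), Mul(Function('x')(-3), Add(-6, -6))) = Add(Mul(Add(7, Mul(Mul(-5, Pow(5, -1)), 0)), -158), Mul(-1, Add(-6, -6))) = Add(Mul(Add(7, Mul(Mul(-5, Rational(1, 5)), 0)), -158), Mul(-1, -12)) = Add(Mul(Add(7, Mul(-1, 0)), -158), 12) = Add(Mul(Add(7, 0), -158), 12) = Add(Mul(7, -158), 12) = Add(-1106, 12) = -1094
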